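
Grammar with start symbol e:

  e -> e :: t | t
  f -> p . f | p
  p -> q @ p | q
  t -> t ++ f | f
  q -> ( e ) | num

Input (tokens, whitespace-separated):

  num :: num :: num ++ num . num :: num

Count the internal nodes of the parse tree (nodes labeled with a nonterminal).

[e [e [e [e [t [f [p [q num]]]]] :: [t [f [p [q num]]]]] :: [t [t [f [p [q num]]]] ++ [f [p [q num]] . [f [p [q num]]]]]] :: [t [f [p [q num]]]]]

27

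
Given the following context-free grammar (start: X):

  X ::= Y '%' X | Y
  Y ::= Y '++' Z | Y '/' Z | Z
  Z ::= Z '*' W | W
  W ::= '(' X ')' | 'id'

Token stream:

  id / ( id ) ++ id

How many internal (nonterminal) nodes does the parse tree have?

14

[X [Y [Y [Y [Z [W id]]] / [Z [W ( [X [Y [Z [W id]]]] )]]] ++ [Z [W id]]]]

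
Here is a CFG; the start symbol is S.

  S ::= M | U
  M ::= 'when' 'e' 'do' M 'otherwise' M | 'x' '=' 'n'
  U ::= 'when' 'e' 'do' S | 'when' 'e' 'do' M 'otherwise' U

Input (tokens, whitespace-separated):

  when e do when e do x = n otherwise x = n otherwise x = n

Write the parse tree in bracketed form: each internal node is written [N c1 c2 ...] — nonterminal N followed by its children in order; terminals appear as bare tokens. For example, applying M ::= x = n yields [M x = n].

S
M
when e do M otherwise M
when e do when e do M otherwise M otherwise M
when e do when e do x = n otherwise M otherwise M
when e do when e do x = n otherwise x = n otherwise M
when e do when e do x = n otherwise x = n otherwise x = n

[S [M when e do [M when e do [M x = n] otherwise [M x = n]] otherwise [M x = n]]]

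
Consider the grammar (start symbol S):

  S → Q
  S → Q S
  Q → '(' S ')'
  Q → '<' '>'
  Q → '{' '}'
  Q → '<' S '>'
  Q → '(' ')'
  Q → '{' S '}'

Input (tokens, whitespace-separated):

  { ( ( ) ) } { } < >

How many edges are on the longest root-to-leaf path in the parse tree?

6

[S [Q { [S [Q ( [S [Q ( )]] )]] }] [S [Q { }] [S [Q < >]]]]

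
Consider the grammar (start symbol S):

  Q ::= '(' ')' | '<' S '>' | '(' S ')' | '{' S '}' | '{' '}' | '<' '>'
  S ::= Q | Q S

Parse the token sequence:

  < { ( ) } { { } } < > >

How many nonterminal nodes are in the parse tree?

12

[S [Q < [S [Q { [S [Q ( )]] }] [S [Q { [S [Q { }]] }] [S [Q < >]]]] >]]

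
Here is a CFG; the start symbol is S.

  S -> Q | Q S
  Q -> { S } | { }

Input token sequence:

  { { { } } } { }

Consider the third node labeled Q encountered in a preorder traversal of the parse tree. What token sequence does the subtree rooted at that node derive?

[S [Q { [S [Q { [S [Q { }]] }]] }] [S [Q { }]]]

{ }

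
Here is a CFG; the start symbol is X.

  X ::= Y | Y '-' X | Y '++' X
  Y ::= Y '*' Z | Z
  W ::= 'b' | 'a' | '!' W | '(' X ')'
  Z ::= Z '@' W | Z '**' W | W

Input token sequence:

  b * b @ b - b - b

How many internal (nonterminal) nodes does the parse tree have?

17

[X [Y [Y [Z [W b]]] * [Z [Z [W b]] @ [W b]]] - [X [Y [Z [W b]]] - [X [Y [Z [W b]]]]]]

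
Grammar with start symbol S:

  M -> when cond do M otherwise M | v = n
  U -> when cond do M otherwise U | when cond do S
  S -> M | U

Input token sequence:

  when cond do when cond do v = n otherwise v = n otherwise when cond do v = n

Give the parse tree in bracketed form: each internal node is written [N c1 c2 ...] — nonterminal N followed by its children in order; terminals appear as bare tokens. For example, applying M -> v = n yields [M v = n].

S
U
when cond do M otherwise U
when cond do when cond do M otherwise M otherwise U
when cond do when cond do v = n otherwise M otherwise U
when cond do when cond do v = n otherwise v = n otherwise U
when cond do when cond do v = n otherwise v = n otherwise when cond do S
when cond do when cond do v = n otherwise v = n otherwise when cond do M
when cond do when cond do v = n otherwise v = n otherwise when cond do v = n

[S [U when cond do [M when cond do [M v = n] otherwise [M v = n]] otherwise [U when cond do [S [M v = n]]]]]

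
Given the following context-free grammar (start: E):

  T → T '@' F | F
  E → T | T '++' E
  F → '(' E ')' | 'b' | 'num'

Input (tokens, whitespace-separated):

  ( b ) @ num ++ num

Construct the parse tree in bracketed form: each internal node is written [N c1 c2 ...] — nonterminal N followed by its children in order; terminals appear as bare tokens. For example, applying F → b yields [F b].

[E [T [T [F ( [E [T [F b]]] )]] @ [F num]] ++ [E [T [F num]]]]

E
T ++ E
T @ F ++ E
F @ F ++ E
( E ) @ F ++ E
( T ) @ F ++ E
( F ) @ F ++ E
( b ) @ F ++ E
( b ) @ num ++ E
( b ) @ num ++ T
( b ) @ num ++ F
( b ) @ num ++ num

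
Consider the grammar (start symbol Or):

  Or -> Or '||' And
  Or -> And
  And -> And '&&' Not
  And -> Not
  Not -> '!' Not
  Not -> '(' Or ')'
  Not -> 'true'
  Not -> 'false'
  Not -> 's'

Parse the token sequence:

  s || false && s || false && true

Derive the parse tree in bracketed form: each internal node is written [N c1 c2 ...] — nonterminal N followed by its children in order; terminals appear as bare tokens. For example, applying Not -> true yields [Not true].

[Or [Or [Or [And [Not s]]] || [And [And [Not false]] && [Not s]]] || [And [And [Not false]] && [Not true]]]

Or
Or || And
Or || And || And
And || And || And
Not || And || And
s || And || And
s || And && Not || And
s || Not && Not || And
s || false && Not || And
s || false && s || And
s || false && s || And && Not
s || false && s || Not && Not
s || false && s || false && Not
s || false && s || false && true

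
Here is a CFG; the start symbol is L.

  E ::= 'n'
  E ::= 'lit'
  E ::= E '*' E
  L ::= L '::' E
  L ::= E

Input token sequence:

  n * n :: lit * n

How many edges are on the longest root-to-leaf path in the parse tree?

4

[L [L [E [E n] * [E n]]] :: [E [E lit] * [E n]]]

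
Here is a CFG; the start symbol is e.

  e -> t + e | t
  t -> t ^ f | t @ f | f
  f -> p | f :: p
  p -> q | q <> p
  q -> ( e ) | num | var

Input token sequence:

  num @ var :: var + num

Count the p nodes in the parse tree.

4

[e [t [t [f [p [q num]]]] @ [f [f [p [q var]]] :: [p [q var]]]] + [e [t [f [p [q num]]]]]]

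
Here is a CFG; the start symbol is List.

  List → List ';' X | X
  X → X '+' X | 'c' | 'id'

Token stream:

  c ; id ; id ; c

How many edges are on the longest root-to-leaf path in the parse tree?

5

[List [List [List [List [X c]] ; [X id]] ; [X id]] ; [X c]]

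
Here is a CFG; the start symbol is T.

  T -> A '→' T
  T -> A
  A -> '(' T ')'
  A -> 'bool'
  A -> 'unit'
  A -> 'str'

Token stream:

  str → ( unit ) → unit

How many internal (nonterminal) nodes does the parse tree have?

[T [A str] → [T [A ( [T [A unit]] )] → [T [A unit]]]]

8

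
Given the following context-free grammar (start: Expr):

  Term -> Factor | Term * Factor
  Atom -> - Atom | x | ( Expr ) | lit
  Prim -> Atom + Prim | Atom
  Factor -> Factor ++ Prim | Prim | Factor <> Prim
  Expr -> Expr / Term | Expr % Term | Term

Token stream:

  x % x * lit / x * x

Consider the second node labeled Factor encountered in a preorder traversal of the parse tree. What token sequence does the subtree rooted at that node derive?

x

[Expr [Expr [Expr [Term [Factor [Prim [Atom x]]]]] % [Term [Term [Factor [Prim [Atom x]]]] * [Factor [Prim [Atom lit]]]]] / [Term [Term [Factor [Prim [Atom x]]]] * [Factor [Prim [Atom x]]]]]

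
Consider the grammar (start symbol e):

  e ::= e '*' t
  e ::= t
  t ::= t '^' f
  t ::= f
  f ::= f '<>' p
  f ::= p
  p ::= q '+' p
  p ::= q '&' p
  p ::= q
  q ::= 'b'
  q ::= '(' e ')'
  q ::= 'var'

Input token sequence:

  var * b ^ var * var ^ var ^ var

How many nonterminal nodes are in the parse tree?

[e [e [e [t [f [p [q var]]]]] * [t [t [f [p [q b]]]] ^ [f [p [q var]]]]] * [t [t [t [f [p [q var]]]] ^ [f [p [q var]]]] ^ [f [p [q var]]]]]

27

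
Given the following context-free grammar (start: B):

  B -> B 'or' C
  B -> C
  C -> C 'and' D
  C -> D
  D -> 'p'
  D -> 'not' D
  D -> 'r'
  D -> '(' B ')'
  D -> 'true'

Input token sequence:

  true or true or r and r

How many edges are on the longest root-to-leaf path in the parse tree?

[B [B [B [C [D true]]] or [C [D true]]] or [C [C [D r]] and [D r]]]

5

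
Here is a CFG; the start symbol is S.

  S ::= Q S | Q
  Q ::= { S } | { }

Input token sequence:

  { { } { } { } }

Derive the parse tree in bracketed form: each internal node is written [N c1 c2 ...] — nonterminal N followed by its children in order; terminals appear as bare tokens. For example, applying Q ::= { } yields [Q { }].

S
Q
{ S }
{ Q S }
{ { } S }
{ { } Q S }
{ { } { } S }
{ { } { } Q }
{ { } { } { } }

[S [Q { [S [Q { }] [S [Q { }] [S [Q { }]]]] }]]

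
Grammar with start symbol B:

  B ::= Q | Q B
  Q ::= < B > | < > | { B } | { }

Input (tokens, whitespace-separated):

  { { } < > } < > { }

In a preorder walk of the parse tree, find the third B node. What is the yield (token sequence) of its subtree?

[B [Q { [B [Q { }] [B [Q < >]]] }] [B [Q < >] [B [Q { }]]]]

< >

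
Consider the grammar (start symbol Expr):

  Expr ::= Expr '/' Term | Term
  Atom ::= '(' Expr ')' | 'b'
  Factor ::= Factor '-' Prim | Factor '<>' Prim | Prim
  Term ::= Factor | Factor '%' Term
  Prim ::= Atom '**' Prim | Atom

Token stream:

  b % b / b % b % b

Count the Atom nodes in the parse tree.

[Expr [Expr [Term [Factor [Prim [Atom b]]] % [Term [Factor [Prim [Atom b]]]]]] / [Term [Factor [Prim [Atom b]]] % [Term [Factor [Prim [Atom b]]] % [Term [Factor [Prim [Atom b]]]]]]]

5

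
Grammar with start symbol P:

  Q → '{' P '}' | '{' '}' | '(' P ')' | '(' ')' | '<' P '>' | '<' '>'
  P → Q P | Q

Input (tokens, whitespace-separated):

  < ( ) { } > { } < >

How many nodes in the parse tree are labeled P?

5

[P [Q < [P [Q ( )] [P [Q { }]]] >] [P [Q { }] [P [Q < >]]]]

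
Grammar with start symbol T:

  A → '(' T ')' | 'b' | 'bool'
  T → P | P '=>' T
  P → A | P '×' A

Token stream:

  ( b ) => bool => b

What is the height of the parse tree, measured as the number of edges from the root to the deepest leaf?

6

[T [P [A ( [T [P [A b]]] )]] => [T [P [A bool]] => [T [P [A b]]]]]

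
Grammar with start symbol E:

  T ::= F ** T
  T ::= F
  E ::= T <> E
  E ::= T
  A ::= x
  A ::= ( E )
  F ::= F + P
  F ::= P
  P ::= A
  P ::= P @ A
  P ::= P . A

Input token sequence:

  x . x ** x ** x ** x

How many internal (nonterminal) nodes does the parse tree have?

19

[E [T [F [P [P [A x]] . [A x]]] ** [T [F [P [A x]]] ** [T [F [P [A x]]] ** [T [F [P [A x]]]]]]]]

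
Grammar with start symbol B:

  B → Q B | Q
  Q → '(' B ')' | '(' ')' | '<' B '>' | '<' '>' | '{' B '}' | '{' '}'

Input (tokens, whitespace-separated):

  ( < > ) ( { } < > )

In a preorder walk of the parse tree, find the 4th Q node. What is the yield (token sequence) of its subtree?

{ }

[B [Q ( [B [Q < >]] )] [B [Q ( [B [Q { }] [B [Q < >]]] )]]]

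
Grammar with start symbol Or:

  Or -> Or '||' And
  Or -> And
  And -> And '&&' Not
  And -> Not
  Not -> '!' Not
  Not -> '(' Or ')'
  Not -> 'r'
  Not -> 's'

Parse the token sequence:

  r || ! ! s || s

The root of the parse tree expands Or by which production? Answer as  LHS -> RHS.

Or -> Or '||' And

[Or [Or [Or [And [Not r]]] || [And [Not ! [Not ! [Not s]]]]] || [And [Not s]]]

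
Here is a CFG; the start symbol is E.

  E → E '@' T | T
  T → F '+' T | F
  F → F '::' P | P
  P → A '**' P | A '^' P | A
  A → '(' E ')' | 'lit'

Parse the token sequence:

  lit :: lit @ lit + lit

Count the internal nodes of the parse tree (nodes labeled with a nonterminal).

[E [E [T [F [F [P [A lit]]] :: [P [A lit]]]]] @ [T [F [P [A lit]]] + [T [F [P [A lit]]]]]]

17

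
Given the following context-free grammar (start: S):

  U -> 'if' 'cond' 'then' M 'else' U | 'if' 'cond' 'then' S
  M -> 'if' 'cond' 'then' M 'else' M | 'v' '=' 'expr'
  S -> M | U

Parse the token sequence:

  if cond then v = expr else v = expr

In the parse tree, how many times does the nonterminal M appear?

3

[S [M if cond then [M v = expr] else [M v = expr]]]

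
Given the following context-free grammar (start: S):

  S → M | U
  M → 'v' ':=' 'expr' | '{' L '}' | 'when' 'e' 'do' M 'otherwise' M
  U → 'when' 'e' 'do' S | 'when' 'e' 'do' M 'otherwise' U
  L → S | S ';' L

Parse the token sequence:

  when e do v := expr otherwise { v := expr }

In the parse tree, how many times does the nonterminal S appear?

2

[S [M when e do [M v := expr] otherwise [M { [L [S [M v := expr]]] }]]]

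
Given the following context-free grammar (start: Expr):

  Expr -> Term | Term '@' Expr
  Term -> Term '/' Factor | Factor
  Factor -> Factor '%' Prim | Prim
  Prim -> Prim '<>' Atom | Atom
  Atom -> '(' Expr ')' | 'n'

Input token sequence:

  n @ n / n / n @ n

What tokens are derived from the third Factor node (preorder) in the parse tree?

n

[Expr [Term [Factor [Prim [Atom n]]]] @ [Expr [Term [Term [Term [Factor [Prim [Atom n]]]] / [Factor [Prim [Atom n]]]] / [Factor [Prim [Atom n]]]] @ [Expr [Term [Factor [Prim [Atom n]]]]]]]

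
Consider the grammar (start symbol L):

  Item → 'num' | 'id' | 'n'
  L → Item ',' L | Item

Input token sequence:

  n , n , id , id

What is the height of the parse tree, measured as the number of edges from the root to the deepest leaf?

5

[L [Item n] , [L [Item n] , [L [Item id] , [L [Item id]]]]]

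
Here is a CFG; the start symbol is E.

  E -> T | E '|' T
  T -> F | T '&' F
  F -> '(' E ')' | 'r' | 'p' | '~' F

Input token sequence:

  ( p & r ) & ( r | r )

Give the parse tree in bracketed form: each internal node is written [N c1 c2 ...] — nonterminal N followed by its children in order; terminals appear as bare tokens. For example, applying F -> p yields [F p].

[E [T [T [F ( [E [T [T [F p]] & [F r]]] )]] & [F ( [E [E [T [F r]]] | [T [F r]]] )]]]

E
T
T & F
F & F
( E ) & F
( T ) & F
( T & F ) & F
( F & F ) & F
( p & F ) & F
( p & r ) & F
( p & r ) & ( E )
( p & r ) & ( E | T )
( p & r ) & ( T | T )
( p & r ) & ( F | T )
( p & r ) & ( r | T )
( p & r ) & ( r | F )
( p & r ) & ( r | r )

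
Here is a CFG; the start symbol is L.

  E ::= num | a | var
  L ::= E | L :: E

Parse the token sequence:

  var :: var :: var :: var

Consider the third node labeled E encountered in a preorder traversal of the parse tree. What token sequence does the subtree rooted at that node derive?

var

[L [L [L [L [E var]] :: [E var]] :: [E var]] :: [E var]]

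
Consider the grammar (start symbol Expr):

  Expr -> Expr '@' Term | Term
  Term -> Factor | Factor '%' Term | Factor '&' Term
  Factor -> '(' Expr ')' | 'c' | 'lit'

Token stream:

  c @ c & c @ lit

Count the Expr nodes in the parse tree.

3

[Expr [Expr [Expr [Term [Factor c]]] @ [Term [Factor c] & [Term [Factor c]]]] @ [Term [Factor lit]]]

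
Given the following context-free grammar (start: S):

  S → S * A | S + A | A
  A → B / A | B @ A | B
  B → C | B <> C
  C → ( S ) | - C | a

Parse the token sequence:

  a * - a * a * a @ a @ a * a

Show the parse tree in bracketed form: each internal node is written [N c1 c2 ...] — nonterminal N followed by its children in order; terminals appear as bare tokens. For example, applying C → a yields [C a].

[S [S [S [S [S [A [B [C a]]]] * [A [B [C - [C a]]]]] * [A [B [C a]]]] * [A [B [C a]] @ [A [B [C a]] @ [A [B [C a]]]]]] * [A [B [C a]]]]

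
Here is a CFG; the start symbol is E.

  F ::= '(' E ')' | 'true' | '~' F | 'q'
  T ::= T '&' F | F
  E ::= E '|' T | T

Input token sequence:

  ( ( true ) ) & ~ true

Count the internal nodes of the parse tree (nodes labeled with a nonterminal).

12

[E [T [T [F ( [E [T [F ( [E [T [F true]]] )]]] )]] & [F ~ [F true]]]]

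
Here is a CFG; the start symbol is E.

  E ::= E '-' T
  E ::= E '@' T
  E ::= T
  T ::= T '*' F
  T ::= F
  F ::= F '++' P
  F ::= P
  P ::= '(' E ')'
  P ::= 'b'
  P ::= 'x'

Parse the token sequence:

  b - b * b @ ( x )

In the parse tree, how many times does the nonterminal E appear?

4

[E [E [E [T [F [P b]]]] - [T [T [F [P b]]] * [F [P b]]]] @ [T [F [P ( [E [T [F [P x]]]] )]]]]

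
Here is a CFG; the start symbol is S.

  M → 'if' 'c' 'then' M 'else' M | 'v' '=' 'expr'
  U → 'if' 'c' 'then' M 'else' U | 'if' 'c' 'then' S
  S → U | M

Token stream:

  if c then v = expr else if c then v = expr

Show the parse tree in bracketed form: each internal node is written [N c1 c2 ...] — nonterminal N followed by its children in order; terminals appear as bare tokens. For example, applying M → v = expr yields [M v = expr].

[S [U if c then [M v = expr] else [U if c then [S [M v = expr]]]]]

S
U
if c then M else U
if c then v = expr else U
if c then v = expr else if c then S
if c then v = expr else if c then M
if c then v = expr else if c then v = expr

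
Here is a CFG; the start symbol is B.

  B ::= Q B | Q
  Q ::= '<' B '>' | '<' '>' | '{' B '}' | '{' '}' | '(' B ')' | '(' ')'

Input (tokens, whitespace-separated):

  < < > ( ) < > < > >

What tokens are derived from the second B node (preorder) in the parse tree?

[B [Q < [B [Q < >] [B [Q ( )] [B [Q < >] [B [Q < >]]]]] >]]

< > ( ) < > < >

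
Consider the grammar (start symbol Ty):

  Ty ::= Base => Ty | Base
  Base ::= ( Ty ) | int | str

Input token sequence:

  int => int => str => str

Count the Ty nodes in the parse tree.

4

[Ty [Base int] => [Ty [Base int] => [Ty [Base str] => [Ty [Base str]]]]]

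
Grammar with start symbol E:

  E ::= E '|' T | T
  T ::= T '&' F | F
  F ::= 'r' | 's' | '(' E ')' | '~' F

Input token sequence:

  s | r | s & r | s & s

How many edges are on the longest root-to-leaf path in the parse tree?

[E [E [E [E [T [F s]]] | [T [F r]]] | [T [T [F s]] & [F r]]] | [T [T [F s]] & [F s]]]

6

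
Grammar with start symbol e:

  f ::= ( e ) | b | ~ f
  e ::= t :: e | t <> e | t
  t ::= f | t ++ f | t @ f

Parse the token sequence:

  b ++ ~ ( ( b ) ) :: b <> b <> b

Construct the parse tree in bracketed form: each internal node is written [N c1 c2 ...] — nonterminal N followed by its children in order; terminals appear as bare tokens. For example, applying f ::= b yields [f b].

e
t :: e
t ++ f :: e
f ++ f :: e
b ++ f :: e
b ++ ~ f :: e
b ++ ~ ( e ) :: e
b ++ ~ ( t ) :: e
b ++ ~ ( f ) :: e
b ++ ~ ( ( e ) ) :: e
b ++ ~ ( ( t ) ) :: e
b ++ ~ ( ( f ) ) :: e
b ++ ~ ( ( b ) ) :: e
b ++ ~ ( ( b ) ) :: t <> e
b ++ ~ ( ( b ) ) :: f <> e
b ++ ~ ( ( b ) ) :: b <> e
b ++ ~ ( ( b ) ) :: b <> t <> e
b ++ ~ ( ( b ) ) :: b <> f <> e
b ++ ~ ( ( b ) ) :: b <> b <> e
b ++ ~ ( ( b ) ) :: b <> b <> t
b ++ ~ ( ( b ) ) :: b <> b <> f
b ++ ~ ( ( b ) ) :: b <> b <> b

[e [t [t [f b]] ++ [f ~ [f ( [e [t [f ( [e [t [f b]]] )]]] )]]] :: [e [t [f b]] <> [e [t [f b]] <> [e [t [f b]]]]]]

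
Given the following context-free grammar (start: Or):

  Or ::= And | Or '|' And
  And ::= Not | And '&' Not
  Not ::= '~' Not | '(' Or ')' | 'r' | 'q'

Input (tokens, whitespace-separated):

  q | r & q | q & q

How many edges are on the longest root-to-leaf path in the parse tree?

[Or [Or [Or [And [Not q]]] | [And [And [Not r]] & [Not q]]] | [And [And [Not q]] & [Not q]]]

5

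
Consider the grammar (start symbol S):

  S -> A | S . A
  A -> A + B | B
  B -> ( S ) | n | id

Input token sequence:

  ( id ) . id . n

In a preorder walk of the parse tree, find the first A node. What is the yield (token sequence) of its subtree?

( id )

[S [S [S [A [B ( [S [A [B id]]] )]]] . [A [B id]]] . [A [B n]]]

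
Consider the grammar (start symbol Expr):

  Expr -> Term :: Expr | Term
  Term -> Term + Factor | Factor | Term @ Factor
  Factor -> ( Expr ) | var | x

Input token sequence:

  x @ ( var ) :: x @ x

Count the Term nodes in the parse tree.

5

[Expr [Term [Term [Factor x]] @ [Factor ( [Expr [Term [Factor var]]] )]] :: [Expr [Term [Term [Factor x]] @ [Factor x]]]]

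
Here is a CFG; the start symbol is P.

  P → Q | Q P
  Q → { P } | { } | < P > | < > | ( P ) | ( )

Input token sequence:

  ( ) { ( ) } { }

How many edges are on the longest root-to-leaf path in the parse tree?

5

[P [Q ( )] [P [Q { [P [Q ( )]] }] [P [Q { }]]]]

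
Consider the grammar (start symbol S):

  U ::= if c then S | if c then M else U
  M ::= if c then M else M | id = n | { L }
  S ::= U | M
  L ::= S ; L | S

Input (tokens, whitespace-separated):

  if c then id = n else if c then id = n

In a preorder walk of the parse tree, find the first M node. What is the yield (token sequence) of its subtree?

id = n

[S [U if c then [M id = n] else [U if c then [S [M id = n]]]]]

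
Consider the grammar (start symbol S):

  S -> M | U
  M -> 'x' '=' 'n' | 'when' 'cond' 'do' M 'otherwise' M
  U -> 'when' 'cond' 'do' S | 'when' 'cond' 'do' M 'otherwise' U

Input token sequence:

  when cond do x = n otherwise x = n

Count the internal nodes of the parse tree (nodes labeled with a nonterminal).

4

[S [M when cond do [M x = n] otherwise [M x = n]]]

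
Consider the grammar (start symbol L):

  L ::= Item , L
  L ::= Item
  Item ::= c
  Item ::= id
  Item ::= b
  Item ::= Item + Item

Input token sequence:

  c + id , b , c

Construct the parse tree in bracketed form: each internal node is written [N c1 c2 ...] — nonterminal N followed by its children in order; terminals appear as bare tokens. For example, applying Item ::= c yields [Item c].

L
Item , L
Item + Item , L
c + Item , L
c + id , L
c + id , Item , L
c + id , b , L
c + id , b , Item
c + id , b , c

[L [Item [Item c] + [Item id]] , [L [Item b] , [L [Item c]]]]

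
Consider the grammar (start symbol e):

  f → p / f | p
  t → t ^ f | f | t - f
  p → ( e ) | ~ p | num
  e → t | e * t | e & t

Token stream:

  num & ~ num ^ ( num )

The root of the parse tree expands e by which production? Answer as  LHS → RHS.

e → e & t

[e [e [t [f [p num]]]] & [t [t [f [p ~ [p num]]]] ^ [f [p ( [e [t [f [p num]]]] )]]]]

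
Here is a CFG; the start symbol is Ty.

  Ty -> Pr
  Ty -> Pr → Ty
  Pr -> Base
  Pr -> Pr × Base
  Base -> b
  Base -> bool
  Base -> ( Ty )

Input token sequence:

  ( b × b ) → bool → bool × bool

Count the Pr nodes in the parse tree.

[Ty [Pr [Base ( [Ty [Pr [Pr [Base b]] × [Base b]]] )]] → [Ty [Pr [Base bool]] → [Ty [Pr [Pr [Base bool]] × [Base bool]]]]]

6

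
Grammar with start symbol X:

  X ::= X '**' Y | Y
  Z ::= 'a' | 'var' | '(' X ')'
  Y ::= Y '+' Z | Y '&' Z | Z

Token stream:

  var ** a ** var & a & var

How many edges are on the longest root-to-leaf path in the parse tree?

[X [X [X [Y [Z var]]] ** [Y [Z a]]] ** [Y [Y [Y [Z var]] & [Z a]] & [Z var]]]

5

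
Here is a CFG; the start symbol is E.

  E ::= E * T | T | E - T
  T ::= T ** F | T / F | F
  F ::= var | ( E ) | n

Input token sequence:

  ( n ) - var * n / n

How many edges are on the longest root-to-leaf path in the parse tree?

8

[E [E [E [T [F ( [E [T [F n]]] )]]] - [T [F var]]] * [T [T [F n]] / [F n]]]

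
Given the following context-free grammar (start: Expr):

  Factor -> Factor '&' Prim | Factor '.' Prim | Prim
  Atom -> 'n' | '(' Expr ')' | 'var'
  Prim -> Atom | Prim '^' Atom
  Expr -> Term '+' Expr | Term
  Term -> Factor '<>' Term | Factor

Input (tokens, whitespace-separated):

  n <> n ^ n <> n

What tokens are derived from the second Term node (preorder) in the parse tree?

n ^ n <> n

[Expr [Term [Factor [Prim [Atom n]]] <> [Term [Factor [Prim [Prim [Atom n]] ^ [Atom n]]] <> [Term [Factor [Prim [Atom n]]]]]]]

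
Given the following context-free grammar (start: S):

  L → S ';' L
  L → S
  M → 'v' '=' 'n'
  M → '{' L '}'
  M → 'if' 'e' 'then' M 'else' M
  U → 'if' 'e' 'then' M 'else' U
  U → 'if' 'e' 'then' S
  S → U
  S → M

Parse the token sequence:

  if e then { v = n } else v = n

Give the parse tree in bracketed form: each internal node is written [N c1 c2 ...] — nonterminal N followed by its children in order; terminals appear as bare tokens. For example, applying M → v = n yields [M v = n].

S
M
if e then M else M
if e then { L } else M
if e then { S } else M
if e then { M } else M
if e then { v = n } else M
if e then { v = n } else v = n

[S [M if e then [M { [L [S [M v = n]]] }] else [M v = n]]]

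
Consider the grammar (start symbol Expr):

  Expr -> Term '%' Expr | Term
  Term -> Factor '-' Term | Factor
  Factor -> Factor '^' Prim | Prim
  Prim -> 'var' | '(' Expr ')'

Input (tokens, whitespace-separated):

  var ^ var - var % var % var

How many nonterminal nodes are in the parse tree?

17

[Expr [Term [Factor [Factor [Prim var]] ^ [Prim var]] - [Term [Factor [Prim var]]]] % [Expr [Term [Factor [Prim var]]] % [Expr [Term [Factor [Prim var]]]]]]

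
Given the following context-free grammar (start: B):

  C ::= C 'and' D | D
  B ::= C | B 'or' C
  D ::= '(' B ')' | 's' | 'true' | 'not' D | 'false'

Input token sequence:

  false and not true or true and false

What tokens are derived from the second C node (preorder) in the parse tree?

[B [B [C [C [D false]] and [D not [D true]]]] or [C [C [D true]] and [D false]]]

false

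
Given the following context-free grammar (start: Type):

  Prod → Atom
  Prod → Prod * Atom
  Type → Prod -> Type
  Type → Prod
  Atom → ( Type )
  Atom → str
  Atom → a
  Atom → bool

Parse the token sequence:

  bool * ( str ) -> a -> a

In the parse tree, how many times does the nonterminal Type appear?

[Type [Prod [Prod [Atom bool]] * [Atom ( [Type [Prod [Atom str]]] )]] -> [Type [Prod [Atom a]] -> [Type [Prod [Atom a]]]]]

4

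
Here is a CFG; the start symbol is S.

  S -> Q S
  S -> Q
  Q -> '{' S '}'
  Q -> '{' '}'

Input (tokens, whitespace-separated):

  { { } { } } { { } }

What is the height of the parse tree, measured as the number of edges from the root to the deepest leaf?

[S [Q { [S [Q { }] [S [Q { }]]] }] [S [Q { [S [Q { }]] }]]]

5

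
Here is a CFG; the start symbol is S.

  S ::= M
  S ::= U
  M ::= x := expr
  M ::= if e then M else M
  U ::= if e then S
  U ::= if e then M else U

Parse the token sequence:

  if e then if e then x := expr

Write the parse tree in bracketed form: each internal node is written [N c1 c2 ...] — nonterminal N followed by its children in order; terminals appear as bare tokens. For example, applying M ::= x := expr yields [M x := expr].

S
U
if e then S
if e then U
if e then if e then S
if e then if e then M
if e then if e then x := expr

[S [U if e then [S [U if e then [S [M x := expr]]]]]]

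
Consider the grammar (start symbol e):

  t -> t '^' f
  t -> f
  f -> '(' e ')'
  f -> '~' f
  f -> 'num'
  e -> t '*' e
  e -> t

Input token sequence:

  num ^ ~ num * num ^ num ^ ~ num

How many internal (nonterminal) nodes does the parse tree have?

[e [t [t [f num]] ^ [f ~ [f num]]] * [e [t [t [t [f num]] ^ [f num]] ^ [f ~ [f num]]]]]

14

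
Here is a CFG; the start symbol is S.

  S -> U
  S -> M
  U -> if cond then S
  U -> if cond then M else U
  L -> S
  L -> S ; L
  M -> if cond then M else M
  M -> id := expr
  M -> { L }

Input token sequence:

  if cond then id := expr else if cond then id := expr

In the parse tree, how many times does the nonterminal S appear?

[S [U if cond then [M id := expr] else [U if cond then [S [M id := expr]]]]]

2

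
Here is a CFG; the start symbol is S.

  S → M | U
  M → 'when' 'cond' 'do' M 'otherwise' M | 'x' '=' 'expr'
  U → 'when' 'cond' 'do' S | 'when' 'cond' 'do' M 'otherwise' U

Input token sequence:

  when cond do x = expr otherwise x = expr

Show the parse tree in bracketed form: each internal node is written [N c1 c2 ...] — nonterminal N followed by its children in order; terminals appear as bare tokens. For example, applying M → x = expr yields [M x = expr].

S
M
when cond do M otherwise M
when cond do x = expr otherwise M
when cond do x = expr otherwise x = expr

[S [M when cond do [M x = expr] otherwise [M x = expr]]]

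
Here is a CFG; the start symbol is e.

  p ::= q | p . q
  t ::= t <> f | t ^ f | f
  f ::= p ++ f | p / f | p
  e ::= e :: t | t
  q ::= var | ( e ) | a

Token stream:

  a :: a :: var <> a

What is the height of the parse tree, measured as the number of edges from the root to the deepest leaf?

[e [e [e [t [f [p [q a]]]]] :: [t [f [p [q a]]]]] :: [t [t [f [p [q var]]]] <> [f [p [q a]]]]]

7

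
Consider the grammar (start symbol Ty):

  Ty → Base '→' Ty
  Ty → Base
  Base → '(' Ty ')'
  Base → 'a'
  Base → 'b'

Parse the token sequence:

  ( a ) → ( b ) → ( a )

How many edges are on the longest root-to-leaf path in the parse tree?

[Ty [Base ( [Ty [Base a]] )] → [Ty [Base ( [Ty [Base b]] )] → [Ty [Base ( [Ty [Base a]] )]]]]

6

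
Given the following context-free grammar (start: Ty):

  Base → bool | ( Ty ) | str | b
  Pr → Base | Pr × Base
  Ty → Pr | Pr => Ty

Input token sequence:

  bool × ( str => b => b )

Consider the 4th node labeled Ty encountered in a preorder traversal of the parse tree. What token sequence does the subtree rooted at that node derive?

b

[Ty [Pr [Pr [Base bool]] × [Base ( [Ty [Pr [Base str]] => [Ty [Pr [Base b]] => [Ty [Pr [Base b]]]]] )]]]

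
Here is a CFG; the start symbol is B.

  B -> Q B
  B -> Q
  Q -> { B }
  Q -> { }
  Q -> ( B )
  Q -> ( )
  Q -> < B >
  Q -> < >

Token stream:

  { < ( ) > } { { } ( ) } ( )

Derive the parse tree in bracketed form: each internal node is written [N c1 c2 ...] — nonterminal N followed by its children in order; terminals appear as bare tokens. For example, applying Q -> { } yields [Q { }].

B
Q B
{ B } B
{ Q } B
{ < B > } B
{ < Q > } B
{ < ( ) > } B
{ < ( ) > } Q B
{ < ( ) > } { B } B
{ < ( ) > } { Q B } B
{ < ( ) > } { { } B } B
{ < ( ) > } { { } Q } B
{ < ( ) > } { { } ( ) } B
{ < ( ) > } { { } ( ) } Q
{ < ( ) > } { { } ( ) } ( )

[B [Q { [B [Q < [B [Q ( )]] >]] }] [B [Q { [B [Q { }] [B [Q ( )]]] }] [B [Q ( )]]]]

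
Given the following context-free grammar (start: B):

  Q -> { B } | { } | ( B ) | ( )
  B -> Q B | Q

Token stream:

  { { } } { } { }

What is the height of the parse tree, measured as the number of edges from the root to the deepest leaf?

[B [Q { [B [Q { }]] }] [B [Q { }] [B [Q { }]]]]

4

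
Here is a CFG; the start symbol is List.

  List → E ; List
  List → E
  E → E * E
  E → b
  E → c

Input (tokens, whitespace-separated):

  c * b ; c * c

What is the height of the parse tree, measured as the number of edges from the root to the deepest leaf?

4

[List [E [E c] * [E b]] ; [List [E [E c] * [E c]]]]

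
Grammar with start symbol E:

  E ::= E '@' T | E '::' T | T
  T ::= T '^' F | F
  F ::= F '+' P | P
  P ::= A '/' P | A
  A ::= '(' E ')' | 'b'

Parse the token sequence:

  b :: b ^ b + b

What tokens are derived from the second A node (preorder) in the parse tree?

b

[E [E [T [F [P [A b]]]]] :: [T [T [F [P [A b]]]] ^ [F [F [P [A b]]] + [P [A b]]]]]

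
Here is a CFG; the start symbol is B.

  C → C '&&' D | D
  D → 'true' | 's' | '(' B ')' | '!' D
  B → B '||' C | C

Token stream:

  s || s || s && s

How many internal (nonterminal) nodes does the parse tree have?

[B [B [B [C [D s]]] || [C [D s]]] || [C [C [D s]] && [D s]]]

11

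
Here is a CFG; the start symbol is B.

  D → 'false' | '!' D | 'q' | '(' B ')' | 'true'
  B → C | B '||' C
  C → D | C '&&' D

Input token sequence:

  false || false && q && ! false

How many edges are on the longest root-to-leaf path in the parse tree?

[B [B [C [D false]]] || [C [C [C [D false]] && [D q]] && [D ! [D false]]]]

5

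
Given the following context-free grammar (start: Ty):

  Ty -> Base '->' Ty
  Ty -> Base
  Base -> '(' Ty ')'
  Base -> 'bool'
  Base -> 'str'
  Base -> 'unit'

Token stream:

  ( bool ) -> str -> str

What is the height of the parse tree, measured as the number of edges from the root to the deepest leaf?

[Ty [Base ( [Ty [Base bool]] )] -> [Ty [Base str] -> [Ty [Base str]]]]

4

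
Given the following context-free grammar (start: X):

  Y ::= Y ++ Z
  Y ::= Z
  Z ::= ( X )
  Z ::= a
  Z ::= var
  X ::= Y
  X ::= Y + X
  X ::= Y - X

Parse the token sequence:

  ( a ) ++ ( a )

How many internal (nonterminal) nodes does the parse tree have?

[X [Y [Y [Z ( [X [Y [Z a]]] )]] ++ [Z ( [X [Y [Z a]]] )]]]

11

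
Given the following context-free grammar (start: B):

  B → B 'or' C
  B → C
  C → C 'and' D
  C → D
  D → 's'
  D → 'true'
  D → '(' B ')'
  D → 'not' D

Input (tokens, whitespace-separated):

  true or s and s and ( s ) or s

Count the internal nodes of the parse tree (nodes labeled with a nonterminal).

[B [B [B [C [D true]]] or [C [C [C [D s]] and [D s]] and [D ( [B [C [D s]]] )]]] or [C [D s]]]

16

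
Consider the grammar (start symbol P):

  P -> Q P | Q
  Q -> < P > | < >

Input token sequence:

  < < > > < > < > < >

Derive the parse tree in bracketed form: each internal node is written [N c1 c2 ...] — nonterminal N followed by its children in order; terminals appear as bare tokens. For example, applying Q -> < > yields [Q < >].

P
Q P
< P > P
< Q > P
< < > > P
< < > > Q P
< < > > < > P
< < > > < > Q P
< < > > < > < > P
< < > > < > < > Q
< < > > < > < > < >

[P [Q < [P [Q < >]] >] [P [Q < >] [P [Q < >] [P [Q < >]]]]]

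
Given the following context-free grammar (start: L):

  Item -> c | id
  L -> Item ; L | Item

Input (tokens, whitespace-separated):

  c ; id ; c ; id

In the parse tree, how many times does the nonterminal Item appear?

4

[L [Item c] ; [L [Item id] ; [L [Item c] ; [L [Item id]]]]]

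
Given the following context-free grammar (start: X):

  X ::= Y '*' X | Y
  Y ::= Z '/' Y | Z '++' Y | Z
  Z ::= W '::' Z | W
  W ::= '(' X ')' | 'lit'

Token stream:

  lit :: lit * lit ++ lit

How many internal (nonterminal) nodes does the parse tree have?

[X [Y [Z [W lit] :: [Z [W lit]]]] * [X [Y [Z [W lit]] ++ [Y [Z [W lit]]]]]]

13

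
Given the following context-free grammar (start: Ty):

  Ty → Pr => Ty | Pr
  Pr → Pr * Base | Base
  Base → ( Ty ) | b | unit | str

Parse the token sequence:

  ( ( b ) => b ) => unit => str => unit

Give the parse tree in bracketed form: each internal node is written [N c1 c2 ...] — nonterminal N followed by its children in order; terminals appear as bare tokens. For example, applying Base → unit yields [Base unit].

[Ty [Pr [Base ( [Ty [Pr [Base ( [Ty [Pr [Base b]]] )]] => [Ty [Pr [Base b]]]] )]] => [Ty [Pr [Base unit]] => [Ty [Pr [Base str]] => [Ty [Pr [Base unit]]]]]]

Ty
Pr => Ty
Base => Ty
( Ty ) => Ty
( Pr => Ty ) => Ty
( Base => Ty ) => Ty
( ( Ty ) => Ty ) => Ty
( ( Pr ) => Ty ) => Ty
( ( Base ) => Ty ) => Ty
( ( b ) => Ty ) => Ty
( ( b ) => Pr ) => Ty
( ( b ) => Base ) => Ty
( ( b ) => b ) => Ty
( ( b ) => b ) => Pr => Ty
( ( b ) => b ) => Base => Ty
( ( b ) => b ) => unit => Ty
( ( b ) => b ) => unit => Pr => Ty
( ( b ) => b ) => unit => Base => Ty
( ( b ) => b ) => unit => str => Ty
( ( b ) => b ) => unit => str => Pr
( ( b ) => b ) => unit => str => Base
( ( b ) => b ) => unit => str => unit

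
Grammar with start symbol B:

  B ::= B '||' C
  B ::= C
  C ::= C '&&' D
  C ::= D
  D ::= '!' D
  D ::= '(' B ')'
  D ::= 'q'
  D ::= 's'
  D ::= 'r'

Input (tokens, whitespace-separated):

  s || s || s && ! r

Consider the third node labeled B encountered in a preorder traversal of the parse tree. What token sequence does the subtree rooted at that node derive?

[B [B [B [C [D s]]] || [C [D s]]] || [C [C [D s]] && [D ! [D r]]]]

s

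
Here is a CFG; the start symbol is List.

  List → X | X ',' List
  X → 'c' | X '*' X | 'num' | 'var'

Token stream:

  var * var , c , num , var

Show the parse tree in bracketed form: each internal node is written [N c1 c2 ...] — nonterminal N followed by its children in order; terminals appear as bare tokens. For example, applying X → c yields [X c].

List
X , List
X * X , List
var * X , List
var * var , List
var * var , X , List
var * var , c , List
var * var , c , X , List
var * var , c , num , List
var * var , c , num , X
var * var , c , num , var

[List [X [X var] * [X var]] , [List [X c] , [List [X num] , [List [X var]]]]]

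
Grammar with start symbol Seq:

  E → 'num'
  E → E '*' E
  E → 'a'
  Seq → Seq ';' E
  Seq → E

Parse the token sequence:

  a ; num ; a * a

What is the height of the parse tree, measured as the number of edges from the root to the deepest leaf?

4

[Seq [Seq [Seq [E a]] ; [E num]] ; [E [E a] * [E a]]]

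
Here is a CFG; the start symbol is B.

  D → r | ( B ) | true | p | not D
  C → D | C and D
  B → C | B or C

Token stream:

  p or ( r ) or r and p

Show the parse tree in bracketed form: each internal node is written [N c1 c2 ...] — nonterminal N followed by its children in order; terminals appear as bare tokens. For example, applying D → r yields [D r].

B
B or C
B or C or C
C or C or C
D or C or C
p or C or C
p or D or C
p or ( B ) or C
p or ( C ) or C
p or ( D ) or C
p or ( r ) or C
p or ( r ) or C and D
p or ( r ) or D and D
p or ( r ) or r and D
p or ( r ) or r and p

[B [B [B [C [D p]]] or [C [D ( [B [C [D r]]] )]]] or [C [C [D r]] and [D p]]]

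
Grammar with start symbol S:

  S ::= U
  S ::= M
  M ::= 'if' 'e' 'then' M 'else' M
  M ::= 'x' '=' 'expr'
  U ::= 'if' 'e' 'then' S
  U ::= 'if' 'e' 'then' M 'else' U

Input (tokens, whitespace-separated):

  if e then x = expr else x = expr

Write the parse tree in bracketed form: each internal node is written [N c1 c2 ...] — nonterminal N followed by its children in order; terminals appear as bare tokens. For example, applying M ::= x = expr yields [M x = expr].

[S [M if e then [M x = expr] else [M x = expr]]]

S
M
if e then M else M
if e then x = expr else M
if e then x = expr else x = expr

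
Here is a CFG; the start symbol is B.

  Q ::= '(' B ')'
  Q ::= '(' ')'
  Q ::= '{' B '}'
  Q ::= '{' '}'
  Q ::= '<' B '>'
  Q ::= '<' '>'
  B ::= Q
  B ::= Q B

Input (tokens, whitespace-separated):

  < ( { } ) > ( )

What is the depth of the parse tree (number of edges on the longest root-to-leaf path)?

6

[B [Q < [B [Q ( [B [Q { }]] )]] >] [B [Q ( )]]]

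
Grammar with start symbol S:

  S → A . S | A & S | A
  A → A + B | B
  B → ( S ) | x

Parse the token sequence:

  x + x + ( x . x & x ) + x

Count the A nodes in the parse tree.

7

[S [A [A [A [A [B x]] + [B x]] + [B ( [S [A [B x]] . [S [A [B x]] & [S [A [B x]]]]] )]] + [B x]]]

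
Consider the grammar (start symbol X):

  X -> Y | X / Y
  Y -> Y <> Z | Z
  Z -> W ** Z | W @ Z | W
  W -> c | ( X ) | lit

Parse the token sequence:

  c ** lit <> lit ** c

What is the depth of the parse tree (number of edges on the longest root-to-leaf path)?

[X [Y [Y [Z [W c] ** [Z [W lit]]]] <> [Z [W lit] ** [Z [W c]]]]]

6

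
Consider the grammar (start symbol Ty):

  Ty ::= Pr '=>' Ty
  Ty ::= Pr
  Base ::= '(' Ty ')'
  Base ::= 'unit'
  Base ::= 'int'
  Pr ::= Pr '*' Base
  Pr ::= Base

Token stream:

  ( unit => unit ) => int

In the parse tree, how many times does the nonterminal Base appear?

[Ty [Pr [Base ( [Ty [Pr [Base unit]] => [Ty [Pr [Base unit]]]] )]] => [Ty [Pr [Base int]]]]

4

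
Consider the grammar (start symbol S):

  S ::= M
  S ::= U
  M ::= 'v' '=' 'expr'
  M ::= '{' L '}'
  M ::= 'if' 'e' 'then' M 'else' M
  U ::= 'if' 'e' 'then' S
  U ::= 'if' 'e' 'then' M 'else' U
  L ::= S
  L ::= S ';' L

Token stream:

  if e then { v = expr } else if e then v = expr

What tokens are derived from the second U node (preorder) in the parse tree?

[S [U if e then [M { [L [S [M v = expr]]] }] else [U if e then [S [M v = expr]]]]]

if e then v = expr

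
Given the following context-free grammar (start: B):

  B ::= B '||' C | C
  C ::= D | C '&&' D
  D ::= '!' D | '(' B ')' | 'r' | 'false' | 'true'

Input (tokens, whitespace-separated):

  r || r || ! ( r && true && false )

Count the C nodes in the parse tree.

[B [B [B [C [D r]]] || [C [D r]]] || [C [D ! [D ( [B [C [C [C [D r]] && [D true]] && [D false]]] )]]]]

6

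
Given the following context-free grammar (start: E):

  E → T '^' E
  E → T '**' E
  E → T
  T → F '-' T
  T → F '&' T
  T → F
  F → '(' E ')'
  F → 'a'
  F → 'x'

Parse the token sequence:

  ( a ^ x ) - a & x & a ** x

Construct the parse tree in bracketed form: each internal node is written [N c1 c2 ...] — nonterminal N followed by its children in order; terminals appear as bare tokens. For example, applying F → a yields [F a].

E
T ** E
F - T ** E
( E ) - T ** E
( T ^ E ) - T ** E
( F ^ E ) - T ** E
( a ^ E ) - T ** E
( a ^ T ) - T ** E
( a ^ F ) - T ** E
( a ^ x ) - T ** E
( a ^ x ) - F & T ** E
( a ^ x ) - a & T ** E
( a ^ x ) - a & F & T ** E
( a ^ x ) - a & x & T ** E
( a ^ x ) - a & x & F ** E
( a ^ x ) - a & x & a ** E
( a ^ x ) - a & x & a ** T
( a ^ x ) - a & x & a ** F
( a ^ x ) - a & x & a ** x

[E [T [F ( [E [T [F a]] ^ [E [T [F x]]]] )] - [T [F a] & [T [F x] & [T [F a]]]]] ** [E [T [F x]]]]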